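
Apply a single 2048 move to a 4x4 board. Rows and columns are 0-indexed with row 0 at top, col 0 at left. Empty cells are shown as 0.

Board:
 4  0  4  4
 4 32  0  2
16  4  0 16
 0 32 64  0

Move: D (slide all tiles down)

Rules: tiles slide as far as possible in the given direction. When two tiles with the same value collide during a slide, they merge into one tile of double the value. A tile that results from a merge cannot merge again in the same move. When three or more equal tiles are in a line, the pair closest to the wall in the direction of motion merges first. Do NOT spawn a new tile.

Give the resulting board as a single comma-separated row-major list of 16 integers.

Answer: 0, 0, 0, 0, 0, 32, 0, 4, 8, 4, 4, 2, 16, 32, 64, 16

Derivation:
Slide down:
col 0: [4, 4, 16, 0] -> [0, 0, 8, 16]
col 1: [0, 32, 4, 32] -> [0, 32, 4, 32]
col 2: [4, 0, 0, 64] -> [0, 0, 4, 64]
col 3: [4, 2, 16, 0] -> [0, 4, 2, 16]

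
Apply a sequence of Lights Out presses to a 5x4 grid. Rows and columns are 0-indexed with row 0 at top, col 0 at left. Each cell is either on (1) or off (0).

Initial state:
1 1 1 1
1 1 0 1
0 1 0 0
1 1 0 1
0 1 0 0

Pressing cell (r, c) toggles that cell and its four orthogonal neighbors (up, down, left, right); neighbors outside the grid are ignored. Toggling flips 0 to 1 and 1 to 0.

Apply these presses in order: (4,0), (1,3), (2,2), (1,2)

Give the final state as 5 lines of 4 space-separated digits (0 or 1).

Answer: 1 1 0 0
1 0 1 1
0 0 0 0
0 1 1 1
1 0 0 0

Derivation:
After press 1 at (4,0):
1 1 1 1
1 1 0 1
0 1 0 0
0 1 0 1
1 0 0 0

After press 2 at (1,3):
1 1 1 0
1 1 1 0
0 1 0 1
0 1 0 1
1 0 0 0

After press 3 at (2,2):
1 1 1 0
1 1 0 0
0 0 1 0
0 1 1 1
1 0 0 0

After press 4 at (1,2):
1 1 0 0
1 0 1 1
0 0 0 0
0 1 1 1
1 0 0 0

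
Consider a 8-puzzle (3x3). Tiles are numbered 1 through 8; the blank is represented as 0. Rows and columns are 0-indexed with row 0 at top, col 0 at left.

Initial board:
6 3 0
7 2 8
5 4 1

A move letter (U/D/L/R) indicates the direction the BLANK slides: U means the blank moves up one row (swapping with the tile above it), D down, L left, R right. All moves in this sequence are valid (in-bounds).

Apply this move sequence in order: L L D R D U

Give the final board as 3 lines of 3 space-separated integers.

After move 1 (L):
6 0 3
7 2 8
5 4 1

After move 2 (L):
0 6 3
7 2 8
5 4 1

After move 3 (D):
7 6 3
0 2 8
5 4 1

After move 4 (R):
7 6 3
2 0 8
5 4 1

After move 5 (D):
7 6 3
2 4 8
5 0 1

After move 6 (U):
7 6 3
2 0 8
5 4 1

Answer: 7 6 3
2 0 8
5 4 1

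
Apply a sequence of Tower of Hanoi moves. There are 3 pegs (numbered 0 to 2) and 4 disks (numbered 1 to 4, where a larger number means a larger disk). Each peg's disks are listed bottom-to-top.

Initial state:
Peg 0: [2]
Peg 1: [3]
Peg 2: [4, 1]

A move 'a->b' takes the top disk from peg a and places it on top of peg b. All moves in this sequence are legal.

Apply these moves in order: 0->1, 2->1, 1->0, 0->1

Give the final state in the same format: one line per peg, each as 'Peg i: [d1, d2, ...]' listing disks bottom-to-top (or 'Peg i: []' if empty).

Answer: Peg 0: []
Peg 1: [3, 2, 1]
Peg 2: [4]

Derivation:
After move 1 (0->1):
Peg 0: []
Peg 1: [3, 2]
Peg 2: [4, 1]

After move 2 (2->1):
Peg 0: []
Peg 1: [3, 2, 1]
Peg 2: [4]

After move 3 (1->0):
Peg 0: [1]
Peg 1: [3, 2]
Peg 2: [4]

After move 4 (0->1):
Peg 0: []
Peg 1: [3, 2, 1]
Peg 2: [4]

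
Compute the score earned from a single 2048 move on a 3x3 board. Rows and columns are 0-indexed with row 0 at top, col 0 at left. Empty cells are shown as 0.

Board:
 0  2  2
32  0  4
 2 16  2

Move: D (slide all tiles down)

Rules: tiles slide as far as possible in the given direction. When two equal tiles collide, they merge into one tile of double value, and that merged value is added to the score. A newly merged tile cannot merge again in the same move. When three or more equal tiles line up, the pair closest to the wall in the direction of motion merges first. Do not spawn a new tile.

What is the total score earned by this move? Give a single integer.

Slide down:
col 0: [0, 32, 2] -> [0, 32, 2]  score +0 (running 0)
col 1: [2, 0, 16] -> [0, 2, 16]  score +0 (running 0)
col 2: [2, 4, 2] -> [2, 4, 2]  score +0 (running 0)
Board after move:
 0  0  2
32  2  4
 2 16  2

Answer: 0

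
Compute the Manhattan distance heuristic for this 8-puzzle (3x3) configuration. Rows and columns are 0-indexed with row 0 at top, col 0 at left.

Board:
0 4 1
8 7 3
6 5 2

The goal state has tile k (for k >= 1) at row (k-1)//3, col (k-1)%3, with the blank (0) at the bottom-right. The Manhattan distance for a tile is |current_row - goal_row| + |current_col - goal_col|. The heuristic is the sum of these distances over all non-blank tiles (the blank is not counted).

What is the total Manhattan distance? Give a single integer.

Answer: 16

Derivation:
Tile 4: at (0,1), goal (1,0), distance |0-1|+|1-0| = 2
Tile 1: at (0,2), goal (0,0), distance |0-0|+|2-0| = 2
Tile 8: at (1,0), goal (2,1), distance |1-2|+|0-1| = 2
Tile 7: at (1,1), goal (2,0), distance |1-2|+|1-0| = 2
Tile 3: at (1,2), goal (0,2), distance |1-0|+|2-2| = 1
Tile 6: at (2,0), goal (1,2), distance |2-1|+|0-2| = 3
Tile 5: at (2,1), goal (1,1), distance |2-1|+|1-1| = 1
Tile 2: at (2,2), goal (0,1), distance |2-0|+|2-1| = 3
Sum: 2 + 2 + 2 + 2 + 1 + 3 + 1 + 3 = 16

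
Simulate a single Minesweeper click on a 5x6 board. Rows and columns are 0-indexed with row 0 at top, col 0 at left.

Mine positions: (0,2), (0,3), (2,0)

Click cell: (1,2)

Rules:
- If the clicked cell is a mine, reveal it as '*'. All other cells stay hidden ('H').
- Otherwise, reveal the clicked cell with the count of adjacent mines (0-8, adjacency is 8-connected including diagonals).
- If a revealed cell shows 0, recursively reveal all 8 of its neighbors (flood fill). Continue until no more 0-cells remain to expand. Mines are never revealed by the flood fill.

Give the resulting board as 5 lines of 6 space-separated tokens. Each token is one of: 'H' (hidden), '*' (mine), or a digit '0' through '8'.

H H H H H H
H H 2 H H H
H H H H H H
H H H H H H
H H H H H H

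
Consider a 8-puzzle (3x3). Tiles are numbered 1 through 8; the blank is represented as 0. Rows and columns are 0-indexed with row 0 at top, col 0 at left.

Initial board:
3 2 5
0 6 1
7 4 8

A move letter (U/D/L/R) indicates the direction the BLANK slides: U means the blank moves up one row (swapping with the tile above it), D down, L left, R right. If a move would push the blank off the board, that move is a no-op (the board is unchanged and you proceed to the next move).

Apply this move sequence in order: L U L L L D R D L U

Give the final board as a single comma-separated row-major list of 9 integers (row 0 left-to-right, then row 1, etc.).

Answer: 3, 2, 5, 0, 4, 1, 6, 7, 8

Derivation:
After move 1 (L):
3 2 5
0 6 1
7 4 8

After move 2 (U):
0 2 5
3 6 1
7 4 8

After move 3 (L):
0 2 5
3 6 1
7 4 8

After move 4 (L):
0 2 5
3 6 1
7 4 8

After move 5 (L):
0 2 5
3 6 1
7 4 8

After move 6 (D):
3 2 5
0 6 1
7 4 8

After move 7 (R):
3 2 5
6 0 1
7 4 8

After move 8 (D):
3 2 5
6 4 1
7 0 8

After move 9 (L):
3 2 5
6 4 1
0 7 8

After move 10 (U):
3 2 5
0 4 1
6 7 8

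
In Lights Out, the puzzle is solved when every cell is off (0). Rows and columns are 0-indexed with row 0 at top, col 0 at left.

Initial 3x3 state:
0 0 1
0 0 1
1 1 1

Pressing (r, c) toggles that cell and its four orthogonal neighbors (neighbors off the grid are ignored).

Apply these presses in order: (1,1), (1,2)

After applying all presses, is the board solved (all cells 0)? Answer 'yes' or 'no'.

Answer: no

Derivation:
After press 1 at (1,1):
0 1 1
1 1 0
1 0 1

After press 2 at (1,2):
0 1 0
1 0 1
1 0 0

Lights still on: 4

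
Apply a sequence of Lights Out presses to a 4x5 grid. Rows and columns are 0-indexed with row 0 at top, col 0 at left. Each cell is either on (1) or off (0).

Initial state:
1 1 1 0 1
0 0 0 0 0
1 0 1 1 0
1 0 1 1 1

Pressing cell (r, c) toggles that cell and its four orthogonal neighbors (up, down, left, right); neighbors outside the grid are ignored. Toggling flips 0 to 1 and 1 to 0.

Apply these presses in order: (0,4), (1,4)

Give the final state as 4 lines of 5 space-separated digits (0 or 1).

Answer: 1 1 1 1 1
0 0 0 1 0
1 0 1 1 1
1 0 1 1 1

Derivation:
After press 1 at (0,4):
1 1 1 1 0
0 0 0 0 1
1 0 1 1 0
1 0 1 1 1

After press 2 at (1,4):
1 1 1 1 1
0 0 0 1 0
1 0 1 1 1
1 0 1 1 1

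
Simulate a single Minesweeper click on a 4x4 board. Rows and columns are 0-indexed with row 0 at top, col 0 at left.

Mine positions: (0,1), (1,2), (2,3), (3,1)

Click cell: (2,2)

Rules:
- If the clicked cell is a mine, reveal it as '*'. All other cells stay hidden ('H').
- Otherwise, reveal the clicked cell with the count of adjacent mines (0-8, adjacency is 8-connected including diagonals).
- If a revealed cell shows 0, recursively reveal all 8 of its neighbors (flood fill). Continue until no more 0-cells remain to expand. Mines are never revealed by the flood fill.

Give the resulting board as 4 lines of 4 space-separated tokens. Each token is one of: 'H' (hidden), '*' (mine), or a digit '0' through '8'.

H H H H
H H H H
H H 3 H
H H H H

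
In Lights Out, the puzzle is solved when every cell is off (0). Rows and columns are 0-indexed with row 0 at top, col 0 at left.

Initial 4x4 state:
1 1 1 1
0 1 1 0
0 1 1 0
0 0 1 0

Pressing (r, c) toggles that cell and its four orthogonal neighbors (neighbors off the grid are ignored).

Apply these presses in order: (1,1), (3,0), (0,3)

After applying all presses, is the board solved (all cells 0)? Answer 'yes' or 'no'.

After press 1 at (1,1):
1 0 1 1
1 0 0 0
0 0 1 0
0 0 1 0

After press 2 at (3,0):
1 0 1 1
1 0 0 0
1 0 1 0
1 1 1 0

After press 3 at (0,3):
1 0 0 0
1 0 0 1
1 0 1 0
1 1 1 0

Lights still on: 8

Answer: no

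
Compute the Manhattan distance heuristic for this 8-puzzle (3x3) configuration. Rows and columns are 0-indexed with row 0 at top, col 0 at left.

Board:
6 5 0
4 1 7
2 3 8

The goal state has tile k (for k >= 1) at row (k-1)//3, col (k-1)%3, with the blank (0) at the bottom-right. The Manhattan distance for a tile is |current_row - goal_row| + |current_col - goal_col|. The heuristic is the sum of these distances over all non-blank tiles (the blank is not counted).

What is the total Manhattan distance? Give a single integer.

Tile 6: at (0,0), goal (1,2), distance |0-1|+|0-2| = 3
Tile 5: at (0,1), goal (1,1), distance |0-1|+|1-1| = 1
Tile 4: at (1,0), goal (1,0), distance |1-1|+|0-0| = 0
Tile 1: at (1,1), goal (0,0), distance |1-0|+|1-0| = 2
Tile 7: at (1,2), goal (2,0), distance |1-2|+|2-0| = 3
Tile 2: at (2,0), goal (0,1), distance |2-0|+|0-1| = 3
Tile 3: at (2,1), goal (0,2), distance |2-0|+|1-2| = 3
Tile 8: at (2,2), goal (2,1), distance |2-2|+|2-1| = 1
Sum: 3 + 1 + 0 + 2 + 3 + 3 + 3 + 1 = 16

Answer: 16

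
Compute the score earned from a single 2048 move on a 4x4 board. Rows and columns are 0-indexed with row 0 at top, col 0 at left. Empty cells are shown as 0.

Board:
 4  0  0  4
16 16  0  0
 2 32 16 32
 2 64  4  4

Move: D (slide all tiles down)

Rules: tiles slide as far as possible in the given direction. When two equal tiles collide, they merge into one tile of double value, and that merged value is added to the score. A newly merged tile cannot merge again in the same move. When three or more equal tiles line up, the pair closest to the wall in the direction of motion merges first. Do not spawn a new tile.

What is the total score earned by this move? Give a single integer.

Answer: 4

Derivation:
Slide down:
col 0: [4, 16, 2, 2] -> [0, 4, 16, 4]  score +4 (running 4)
col 1: [0, 16, 32, 64] -> [0, 16, 32, 64]  score +0 (running 4)
col 2: [0, 0, 16, 4] -> [0, 0, 16, 4]  score +0 (running 4)
col 3: [4, 0, 32, 4] -> [0, 4, 32, 4]  score +0 (running 4)
Board after move:
 0  0  0  0
 4 16  0  4
16 32 16 32
 4 64  4  4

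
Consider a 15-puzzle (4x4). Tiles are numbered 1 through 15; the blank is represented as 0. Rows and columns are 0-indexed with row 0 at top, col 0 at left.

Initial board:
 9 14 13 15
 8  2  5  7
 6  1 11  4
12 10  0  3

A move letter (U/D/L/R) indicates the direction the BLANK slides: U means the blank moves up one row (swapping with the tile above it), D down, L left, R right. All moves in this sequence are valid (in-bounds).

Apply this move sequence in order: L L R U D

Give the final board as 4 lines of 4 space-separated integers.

After move 1 (L):
 9 14 13 15
 8  2  5  7
 6  1 11  4
12  0 10  3

After move 2 (L):
 9 14 13 15
 8  2  5  7
 6  1 11  4
 0 12 10  3

After move 3 (R):
 9 14 13 15
 8  2  5  7
 6  1 11  4
12  0 10  3

After move 4 (U):
 9 14 13 15
 8  2  5  7
 6  0 11  4
12  1 10  3

After move 5 (D):
 9 14 13 15
 8  2  5  7
 6  1 11  4
12  0 10  3

Answer:  9 14 13 15
 8  2  5  7
 6  1 11  4
12  0 10  3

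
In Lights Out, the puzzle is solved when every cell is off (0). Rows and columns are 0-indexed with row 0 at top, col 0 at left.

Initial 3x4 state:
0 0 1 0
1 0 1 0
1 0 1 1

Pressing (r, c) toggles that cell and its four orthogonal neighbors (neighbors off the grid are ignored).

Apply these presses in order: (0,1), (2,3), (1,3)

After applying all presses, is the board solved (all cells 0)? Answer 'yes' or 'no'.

After press 1 at (0,1):
1 1 0 0
1 1 1 0
1 0 1 1

After press 2 at (2,3):
1 1 0 0
1 1 1 1
1 0 0 0

After press 3 at (1,3):
1 1 0 1
1 1 0 0
1 0 0 1

Lights still on: 7

Answer: no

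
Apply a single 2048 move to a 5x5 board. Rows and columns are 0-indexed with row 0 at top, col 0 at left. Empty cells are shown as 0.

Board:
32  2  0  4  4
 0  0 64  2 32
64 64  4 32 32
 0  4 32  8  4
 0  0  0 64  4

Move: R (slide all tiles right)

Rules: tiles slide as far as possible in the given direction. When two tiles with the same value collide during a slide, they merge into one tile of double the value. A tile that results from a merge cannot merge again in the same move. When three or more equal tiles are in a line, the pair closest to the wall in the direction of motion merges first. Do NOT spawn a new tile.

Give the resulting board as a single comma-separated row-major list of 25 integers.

Slide right:
row 0: [32, 2, 0, 4, 4] -> [0, 0, 32, 2, 8]
row 1: [0, 0, 64, 2, 32] -> [0, 0, 64, 2, 32]
row 2: [64, 64, 4, 32, 32] -> [0, 0, 128, 4, 64]
row 3: [0, 4, 32, 8, 4] -> [0, 4, 32, 8, 4]
row 4: [0, 0, 0, 64, 4] -> [0, 0, 0, 64, 4]

Answer: 0, 0, 32, 2, 8, 0, 0, 64, 2, 32, 0, 0, 128, 4, 64, 0, 4, 32, 8, 4, 0, 0, 0, 64, 4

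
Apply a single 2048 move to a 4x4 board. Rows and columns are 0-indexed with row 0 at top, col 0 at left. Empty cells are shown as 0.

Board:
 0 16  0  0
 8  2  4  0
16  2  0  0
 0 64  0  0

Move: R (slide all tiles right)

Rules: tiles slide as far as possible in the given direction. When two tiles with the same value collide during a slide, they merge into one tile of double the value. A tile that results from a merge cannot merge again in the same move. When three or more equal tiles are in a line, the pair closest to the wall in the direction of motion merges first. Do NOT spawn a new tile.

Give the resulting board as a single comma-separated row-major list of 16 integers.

Answer: 0, 0, 0, 16, 0, 8, 2, 4, 0, 0, 16, 2, 0, 0, 0, 64

Derivation:
Slide right:
row 0: [0, 16, 0, 0] -> [0, 0, 0, 16]
row 1: [8, 2, 4, 0] -> [0, 8, 2, 4]
row 2: [16, 2, 0, 0] -> [0, 0, 16, 2]
row 3: [0, 64, 0, 0] -> [0, 0, 0, 64]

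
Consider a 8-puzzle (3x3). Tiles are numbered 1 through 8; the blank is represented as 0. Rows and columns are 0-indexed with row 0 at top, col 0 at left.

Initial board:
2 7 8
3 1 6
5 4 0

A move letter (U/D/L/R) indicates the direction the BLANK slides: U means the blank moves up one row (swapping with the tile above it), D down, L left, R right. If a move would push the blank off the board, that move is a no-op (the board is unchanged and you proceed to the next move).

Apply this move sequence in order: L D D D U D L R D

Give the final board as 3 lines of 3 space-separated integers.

After move 1 (L):
2 7 8
3 1 6
5 0 4

After move 2 (D):
2 7 8
3 1 6
5 0 4

After move 3 (D):
2 7 8
3 1 6
5 0 4

After move 4 (D):
2 7 8
3 1 6
5 0 4

After move 5 (U):
2 7 8
3 0 6
5 1 4

After move 6 (D):
2 7 8
3 1 6
5 0 4

After move 7 (L):
2 7 8
3 1 6
0 5 4

After move 8 (R):
2 7 8
3 1 6
5 0 4

After move 9 (D):
2 7 8
3 1 6
5 0 4

Answer: 2 7 8
3 1 6
5 0 4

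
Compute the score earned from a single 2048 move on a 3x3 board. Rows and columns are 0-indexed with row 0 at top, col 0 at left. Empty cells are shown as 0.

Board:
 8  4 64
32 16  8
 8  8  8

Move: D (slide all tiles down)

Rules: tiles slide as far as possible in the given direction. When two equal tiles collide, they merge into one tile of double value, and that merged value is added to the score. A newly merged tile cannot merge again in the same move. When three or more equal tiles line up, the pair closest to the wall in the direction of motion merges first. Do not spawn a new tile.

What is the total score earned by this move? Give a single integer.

Slide down:
col 0: [8, 32, 8] -> [8, 32, 8]  score +0 (running 0)
col 1: [4, 16, 8] -> [4, 16, 8]  score +0 (running 0)
col 2: [64, 8, 8] -> [0, 64, 16]  score +16 (running 16)
Board after move:
 8  4  0
32 16 64
 8  8 16

Answer: 16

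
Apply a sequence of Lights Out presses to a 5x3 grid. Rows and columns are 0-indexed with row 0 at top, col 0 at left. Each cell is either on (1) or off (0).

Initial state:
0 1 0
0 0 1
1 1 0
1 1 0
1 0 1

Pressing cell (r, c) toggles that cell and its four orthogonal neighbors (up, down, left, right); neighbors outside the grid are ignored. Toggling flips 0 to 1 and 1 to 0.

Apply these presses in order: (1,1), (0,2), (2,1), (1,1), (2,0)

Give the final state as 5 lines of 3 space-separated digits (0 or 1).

Answer: 0 0 1
1 1 0
1 1 1
0 0 0
1 0 1

Derivation:
After press 1 at (1,1):
0 0 0
1 1 0
1 0 0
1 1 0
1 0 1

After press 2 at (0,2):
0 1 1
1 1 1
1 0 0
1 1 0
1 0 1

After press 3 at (2,1):
0 1 1
1 0 1
0 1 1
1 0 0
1 0 1

After press 4 at (1,1):
0 0 1
0 1 0
0 0 1
1 0 0
1 0 1

After press 5 at (2,0):
0 0 1
1 1 0
1 1 1
0 0 0
1 0 1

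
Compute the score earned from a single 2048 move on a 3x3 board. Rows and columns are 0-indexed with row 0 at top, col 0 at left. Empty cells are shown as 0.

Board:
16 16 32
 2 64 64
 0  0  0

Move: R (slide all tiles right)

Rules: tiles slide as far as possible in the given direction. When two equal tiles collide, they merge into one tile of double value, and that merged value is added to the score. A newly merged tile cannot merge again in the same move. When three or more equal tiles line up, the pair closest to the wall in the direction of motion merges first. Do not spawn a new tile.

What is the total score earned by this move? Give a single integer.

Answer: 160

Derivation:
Slide right:
row 0: [16, 16, 32] -> [0, 32, 32]  score +32 (running 32)
row 1: [2, 64, 64] -> [0, 2, 128]  score +128 (running 160)
row 2: [0, 0, 0] -> [0, 0, 0]  score +0 (running 160)
Board after move:
  0  32  32
  0   2 128
  0   0   0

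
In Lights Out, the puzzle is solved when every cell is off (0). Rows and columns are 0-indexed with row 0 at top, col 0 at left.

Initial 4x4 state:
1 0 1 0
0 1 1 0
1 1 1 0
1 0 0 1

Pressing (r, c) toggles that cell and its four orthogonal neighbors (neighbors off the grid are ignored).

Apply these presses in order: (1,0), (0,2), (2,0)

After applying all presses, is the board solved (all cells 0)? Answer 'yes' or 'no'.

Answer: no

Derivation:
After press 1 at (1,0):
0 0 1 0
1 0 1 0
0 1 1 0
1 0 0 1

After press 2 at (0,2):
0 1 0 1
1 0 0 0
0 1 1 0
1 0 0 1

After press 3 at (2,0):
0 1 0 1
0 0 0 0
1 0 1 0
0 0 0 1

Lights still on: 5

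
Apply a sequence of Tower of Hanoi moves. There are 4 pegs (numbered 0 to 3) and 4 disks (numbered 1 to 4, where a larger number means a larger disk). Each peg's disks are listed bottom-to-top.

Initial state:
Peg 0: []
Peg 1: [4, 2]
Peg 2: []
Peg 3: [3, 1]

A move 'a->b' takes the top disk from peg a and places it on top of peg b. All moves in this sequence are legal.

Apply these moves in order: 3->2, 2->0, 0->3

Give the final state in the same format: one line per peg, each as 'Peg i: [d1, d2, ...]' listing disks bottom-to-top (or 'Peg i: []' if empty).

Answer: Peg 0: []
Peg 1: [4, 2]
Peg 2: []
Peg 3: [3, 1]

Derivation:
After move 1 (3->2):
Peg 0: []
Peg 1: [4, 2]
Peg 2: [1]
Peg 3: [3]

After move 2 (2->0):
Peg 0: [1]
Peg 1: [4, 2]
Peg 2: []
Peg 3: [3]

After move 3 (0->3):
Peg 0: []
Peg 1: [4, 2]
Peg 2: []
Peg 3: [3, 1]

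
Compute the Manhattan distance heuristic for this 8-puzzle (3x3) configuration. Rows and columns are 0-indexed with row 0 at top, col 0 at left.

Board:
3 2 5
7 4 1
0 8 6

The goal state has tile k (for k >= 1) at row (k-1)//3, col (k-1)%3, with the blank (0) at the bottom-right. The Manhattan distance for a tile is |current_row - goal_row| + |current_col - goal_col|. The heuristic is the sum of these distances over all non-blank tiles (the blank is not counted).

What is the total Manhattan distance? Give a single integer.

Answer: 10

Derivation:
Tile 3: at (0,0), goal (0,2), distance |0-0|+|0-2| = 2
Tile 2: at (0,1), goal (0,1), distance |0-0|+|1-1| = 0
Tile 5: at (0,2), goal (1,1), distance |0-1|+|2-1| = 2
Tile 7: at (1,0), goal (2,0), distance |1-2|+|0-0| = 1
Tile 4: at (1,1), goal (1,0), distance |1-1|+|1-0| = 1
Tile 1: at (1,2), goal (0,0), distance |1-0|+|2-0| = 3
Tile 8: at (2,1), goal (2,1), distance |2-2|+|1-1| = 0
Tile 6: at (2,2), goal (1,2), distance |2-1|+|2-2| = 1
Sum: 2 + 0 + 2 + 1 + 1 + 3 + 0 + 1 = 10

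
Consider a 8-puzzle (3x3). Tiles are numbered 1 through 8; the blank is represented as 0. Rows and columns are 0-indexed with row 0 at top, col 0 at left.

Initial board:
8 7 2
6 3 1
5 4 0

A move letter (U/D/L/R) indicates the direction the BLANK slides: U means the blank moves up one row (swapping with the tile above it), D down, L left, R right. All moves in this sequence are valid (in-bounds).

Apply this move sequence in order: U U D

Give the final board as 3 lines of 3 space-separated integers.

After move 1 (U):
8 7 2
6 3 0
5 4 1

After move 2 (U):
8 7 0
6 3 2
5 4 1

After move 3 (D):
8 7 2
6 3 0
5 4 1

Answer: 8 7 2
6 3 0
5 4 1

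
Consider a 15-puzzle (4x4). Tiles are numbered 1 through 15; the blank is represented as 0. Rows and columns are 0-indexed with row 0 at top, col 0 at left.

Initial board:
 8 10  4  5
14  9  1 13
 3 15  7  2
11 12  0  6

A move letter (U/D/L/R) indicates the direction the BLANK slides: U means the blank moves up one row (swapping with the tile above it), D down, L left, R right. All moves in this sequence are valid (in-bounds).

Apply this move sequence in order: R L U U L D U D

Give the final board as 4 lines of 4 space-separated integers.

Answer:  8 10  4  5
14 15  9 13
 3  0  1  2
11 12  7  6

Derivation:
After move 1 (R):
 8 10  4  5
14  9  1 13
 3 15  7  2
11 12  6  0

After move 2 (L):
 8 10  4  5
14  9  1 13
 3 15  7  2
11 12  0  6

After move 3 (U):
 8 10  4  5
14  9  1 13
 3 15  0  2
11 12  7  6

After move 4 (U):
 8 10  4  5
14  9  0 13
 3 15  1  2
11 12  7  6

After move 5 (L):
 8 10  4  5
14  0  9 13
 3 15  1  2
11 12  7  6

After move 6 (D):
 8 10  4  5
14 15  9 13
 3  0  1  2
11 12  7  6

After move 7 (U):
 8 10  4  5
14  0  9 13
 3 15  1  2
11 12  7  6

After move 8 (D):
 8 10  4  5
14 15  9 13
 3  0  1  2
11 12  7  6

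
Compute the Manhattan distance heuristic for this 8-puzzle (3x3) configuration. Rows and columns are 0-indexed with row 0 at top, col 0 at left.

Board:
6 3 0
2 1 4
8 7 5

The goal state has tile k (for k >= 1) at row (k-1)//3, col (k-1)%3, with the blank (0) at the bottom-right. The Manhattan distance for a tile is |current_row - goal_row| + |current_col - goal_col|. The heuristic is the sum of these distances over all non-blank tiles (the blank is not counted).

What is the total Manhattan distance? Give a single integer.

Tile 6: at (0,0), goal (1,2), distance |0-1|+|0-2| = 3
Tile 3: at (0,1), goal (0,2), distance |0-0|+|1-2| = 1
Tile 2: at (1,0), goal (0,1), distance |1-0|+|0-1| = 2
Tile 1: at (1,1), goal (0,0), distance |1-0|+|1-0| = 2
Tile 4: at (1,2), goal (1,0), distance |1-1|+|2-0| = 2
Tile 8: at (2,0), goal (2,1), distance |2-2|+|0-1| = 1
Tile 7: at (2,1), goal (2,0), distance |2-2|+|1-0| = 1
Tile 5: at (2,2), goal (1,1), distance |2-1|+|2-1| = 2
Sum: 3 + 1 + 2 + 2 + 2 + 1 + 1 + 2 = 14

Answer: 14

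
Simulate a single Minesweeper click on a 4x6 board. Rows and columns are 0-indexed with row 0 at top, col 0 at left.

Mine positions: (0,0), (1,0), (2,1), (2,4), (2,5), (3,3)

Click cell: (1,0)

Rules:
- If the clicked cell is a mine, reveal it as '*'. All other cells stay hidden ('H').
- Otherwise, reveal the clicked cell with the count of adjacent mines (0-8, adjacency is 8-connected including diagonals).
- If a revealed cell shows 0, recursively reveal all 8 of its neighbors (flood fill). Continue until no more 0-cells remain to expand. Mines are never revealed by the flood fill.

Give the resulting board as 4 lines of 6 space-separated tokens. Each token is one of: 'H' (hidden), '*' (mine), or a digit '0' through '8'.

H H H H H H
* H H H H H
H H H H H H
H H H H H H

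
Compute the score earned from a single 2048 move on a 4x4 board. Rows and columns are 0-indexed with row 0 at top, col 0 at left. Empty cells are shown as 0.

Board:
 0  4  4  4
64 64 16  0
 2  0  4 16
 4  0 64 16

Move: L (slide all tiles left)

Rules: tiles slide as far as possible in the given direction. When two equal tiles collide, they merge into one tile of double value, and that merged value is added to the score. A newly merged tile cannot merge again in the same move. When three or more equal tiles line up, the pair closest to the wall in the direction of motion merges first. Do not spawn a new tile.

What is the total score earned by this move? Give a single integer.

Answer: 136

Derivation:
Slide left:
row 0: [0, 4, 4, 4] -> [8, 4, 0, 0]  score +8 (running 8)
row 1: [64, 64, 16, 0] -> [128, 16, 0, 0]  score +128 (running 136)
row 2: [2, 0, 4, 16] -> [2, 4, 16, 0]  score +0 (running 136)
row 3: [4, 0, 64, 16] -> [4, 64, 16, 0]  score +0 (running 136)
Board after move:
  8   4   0   0
128  16   0   0
  2   4  16   0
  4  64  16   0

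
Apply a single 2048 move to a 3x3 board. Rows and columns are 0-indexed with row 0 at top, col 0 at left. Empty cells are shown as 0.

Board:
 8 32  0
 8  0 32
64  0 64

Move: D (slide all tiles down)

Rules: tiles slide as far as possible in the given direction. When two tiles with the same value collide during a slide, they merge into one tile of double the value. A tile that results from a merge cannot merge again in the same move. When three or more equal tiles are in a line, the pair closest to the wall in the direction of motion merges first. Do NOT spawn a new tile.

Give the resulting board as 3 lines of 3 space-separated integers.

Slide down:
col 0: [8, 8, 64] -> [0, 16, 64]
col 1: [32, 0, 0] -> [0, 0, 32]
col 2: [0, 32, 64] -> [0, 32, 64]

Answer:  0  0  0
16  0 32
64 32 64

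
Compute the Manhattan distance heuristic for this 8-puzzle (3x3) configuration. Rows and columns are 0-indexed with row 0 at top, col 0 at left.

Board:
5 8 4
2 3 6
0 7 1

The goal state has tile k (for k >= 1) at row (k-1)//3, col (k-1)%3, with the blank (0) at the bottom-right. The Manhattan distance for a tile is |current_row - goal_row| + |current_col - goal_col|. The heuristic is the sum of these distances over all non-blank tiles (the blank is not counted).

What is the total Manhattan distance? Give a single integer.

Answer: 16

Derivation:
Tile 5: (0,0)->(1,1) = 2
Tile 8: (0,1)->(2,1) = 2
Tile 4: (0,2)->(1,0) = 3
Tile 2: (1,0)->(0,1) = 2
Tile 3: (1,1)->(0,2) = 2
Tile 6: (1,2)->(1,2) = 0
Tile 7: (2,1)->(2,0) = 1
Tile 1: (2,2)->(0,0) = 4
Sum: 2 + 2 + 3 + 2 + 2 + 0 + 1 + 4 = 16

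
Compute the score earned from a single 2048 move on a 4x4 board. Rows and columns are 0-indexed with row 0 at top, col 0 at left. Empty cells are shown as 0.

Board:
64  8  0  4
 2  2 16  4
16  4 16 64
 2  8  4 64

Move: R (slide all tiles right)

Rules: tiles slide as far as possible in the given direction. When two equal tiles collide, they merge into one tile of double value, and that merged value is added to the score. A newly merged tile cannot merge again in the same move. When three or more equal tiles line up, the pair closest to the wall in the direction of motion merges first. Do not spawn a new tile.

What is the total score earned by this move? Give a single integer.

Answer: 4

Derivation:
Slide right:
row 0: [64, 8, 0, 4] -> [0, 64, 8, 4]  score +0 (running 0)
row 1: [2, 2, 16, 4] -> [0, 4, 16, 4]  score +4 (running 4)
row 2: [16, 4, 16, 64] -> [16, 4, 16, 64]  score +0 (running 4)
row 3: [2, 8, 4, 64] -> [2, 8, 4, 64]  score +0 (running 4)
Board after move:
 0 64  8  4
 0  4 16  4
16  4 16 64
 2  8  4 64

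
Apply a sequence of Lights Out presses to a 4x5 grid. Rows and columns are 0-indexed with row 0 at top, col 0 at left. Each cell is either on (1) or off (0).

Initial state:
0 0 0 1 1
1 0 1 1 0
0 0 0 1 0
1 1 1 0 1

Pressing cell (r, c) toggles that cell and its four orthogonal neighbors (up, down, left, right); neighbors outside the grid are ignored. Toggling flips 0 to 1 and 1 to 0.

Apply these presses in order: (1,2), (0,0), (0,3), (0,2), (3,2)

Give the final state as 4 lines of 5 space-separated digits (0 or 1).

Answer: 1 0 1 1 0
0 1 1 1 0
0 0 0 1 0
1 0 0 1 1

Derivation:
After press 1 at (1,2):
0 0 1 1 1
1 1 0 0 0
0 0 1 1 0
1 1 1 0 1

After press 2 at (0,0):
1 1 1 1 1
0 1 0 0 0
0 0 1 1 0
1 1 1 0 1

After press 3 at (0,3):
1 1 0 0 0
0 1 0 1 0
0 0 1 1 0
1 1 1 0 1

After press 4 at (0,2):
1 0 1 1 0
0 1 1 1 0
0 0 1 1 0
1 1 1 0 1

After press 5 at (3,2):
1 0 1 1 0
0 1 1 1 0
0 0 0 1 0
1 0 0 1 1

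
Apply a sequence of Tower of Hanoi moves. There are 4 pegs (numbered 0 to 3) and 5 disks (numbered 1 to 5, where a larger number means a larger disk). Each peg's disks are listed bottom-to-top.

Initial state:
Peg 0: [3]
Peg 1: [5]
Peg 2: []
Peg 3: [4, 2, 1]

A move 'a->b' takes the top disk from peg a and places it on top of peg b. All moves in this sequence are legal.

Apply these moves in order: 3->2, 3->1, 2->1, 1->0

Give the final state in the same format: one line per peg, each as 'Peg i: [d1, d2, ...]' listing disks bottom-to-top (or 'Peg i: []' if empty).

After move 1 (3->2):
Peg 0: [3]
Peg 1: [5]
Peg 2: [1]
Peg 3: [4, 2]

After move 2 (3->1):
Peg 0: [3]
Peg 1: [5, 2]
Peg 2: [1]
Peg 3: [4]

After move 3 (2->1):
Peg 0: [3]
Peg 1: [5, 2, 1]
Peg 2: []
Peg 3: [4]

After move 4 (1->0):
Peg 0: [3, 1]
Peg 1: [5, 2]
Peg 2: []
Peg 3: [4]

Answer: Peg 0: [3, 1]
Peg 1: [5, 2]
Peg 2: []
Peg 3: [4]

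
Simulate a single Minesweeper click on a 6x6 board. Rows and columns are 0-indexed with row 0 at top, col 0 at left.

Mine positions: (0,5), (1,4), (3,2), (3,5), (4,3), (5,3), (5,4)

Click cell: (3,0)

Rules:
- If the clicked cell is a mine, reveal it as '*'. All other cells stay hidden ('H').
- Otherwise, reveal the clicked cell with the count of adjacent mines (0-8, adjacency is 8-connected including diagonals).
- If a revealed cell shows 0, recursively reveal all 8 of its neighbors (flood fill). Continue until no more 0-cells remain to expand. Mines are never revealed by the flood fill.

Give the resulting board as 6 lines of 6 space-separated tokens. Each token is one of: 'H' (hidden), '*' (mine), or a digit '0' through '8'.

0 0 0 1 H H
0 0 0 1 H H
0 1 1 2 H H
0 1 H H H H
0 1 3 H H H
0 0 2 H H H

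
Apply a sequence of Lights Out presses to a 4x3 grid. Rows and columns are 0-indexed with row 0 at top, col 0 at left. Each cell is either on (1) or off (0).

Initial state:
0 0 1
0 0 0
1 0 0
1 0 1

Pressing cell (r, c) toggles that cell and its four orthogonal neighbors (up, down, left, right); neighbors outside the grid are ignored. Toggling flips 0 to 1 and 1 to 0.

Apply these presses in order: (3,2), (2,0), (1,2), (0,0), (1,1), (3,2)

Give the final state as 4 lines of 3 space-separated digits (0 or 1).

Answer: 1 0 0
1 0 0
0 0 1
0 0 1

Derivation:
After press 1 at (3,2):
0 0 1
0 0 0
1 0 1
1 1 0

After press 2 at (2,0):
0 0 1
1 0 0
0 1 1
0 1 0

After press 3 at (1,2):
0 0 0
1 1 1
0 1 0
0 1 0

After press 4 at (0,0):
1 1 0
0 1 1
0 1 0
0 1 0

After press 5 at (1,1):
1 0 0
1 0 0
0 0 0
0 1 0

After press 6 at (3,2):
1 0 0
1 0 0
0 0 1
0 0 1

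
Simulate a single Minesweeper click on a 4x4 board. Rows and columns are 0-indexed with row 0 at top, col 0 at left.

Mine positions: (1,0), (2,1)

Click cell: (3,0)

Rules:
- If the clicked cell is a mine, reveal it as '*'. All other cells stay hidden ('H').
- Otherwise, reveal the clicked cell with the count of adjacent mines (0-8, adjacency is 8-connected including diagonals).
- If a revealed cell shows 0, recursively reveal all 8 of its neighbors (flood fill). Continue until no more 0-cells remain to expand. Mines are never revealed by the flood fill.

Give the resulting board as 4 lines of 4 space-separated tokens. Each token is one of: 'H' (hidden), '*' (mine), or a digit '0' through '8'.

H H H H
H H H H
H H H H
1 H H H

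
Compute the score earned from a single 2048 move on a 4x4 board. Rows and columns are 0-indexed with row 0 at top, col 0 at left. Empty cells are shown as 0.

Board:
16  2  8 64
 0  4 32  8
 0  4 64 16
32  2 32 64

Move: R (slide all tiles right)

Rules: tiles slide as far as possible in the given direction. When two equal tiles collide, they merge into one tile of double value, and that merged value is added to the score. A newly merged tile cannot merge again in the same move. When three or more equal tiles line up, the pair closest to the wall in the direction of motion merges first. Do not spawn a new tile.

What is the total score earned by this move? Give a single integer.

Answer: 0

Derivation:
Slide right:
row 0: [16, 2, 8, 64] -> [16, 2, 8, 64]  score +0 (running 0)
row 1: [0, 4, 32, 8] -> [0, 4, 32, 8]  score +0 (running 0)
row 2: [0, 4, 64, 16] -> [0, 4, 64, 16]  score +0 (running 0)
row 3: [32, 2, 32, 64] -> [32, 2, 32, 64]  score +0 (running 0)
Board after move:
16  2  8 64
 0  4 32  8
 0  4 64 16
32  2 32 64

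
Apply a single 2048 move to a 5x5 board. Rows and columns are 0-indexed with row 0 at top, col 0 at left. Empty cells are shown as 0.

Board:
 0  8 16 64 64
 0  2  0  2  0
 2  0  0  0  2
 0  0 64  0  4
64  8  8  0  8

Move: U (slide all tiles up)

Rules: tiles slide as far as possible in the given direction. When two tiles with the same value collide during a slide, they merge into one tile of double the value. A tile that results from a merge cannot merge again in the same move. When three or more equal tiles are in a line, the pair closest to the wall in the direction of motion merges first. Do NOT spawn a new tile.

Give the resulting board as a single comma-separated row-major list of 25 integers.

Answer: 2, 8, 16, 64, 64, 64, 2, 64, 2, 2, 0, 8, 8, 0, 4, 0, 0, 0, 0, 8, 0, 0, 0, 0, 0

Derivation:
Slide up:
col 0: [0, 0, 2, 0, 64] -> [2, 64, 0, 0, 0]
col 1: [8, 2, 0, 0, 8] -> [8, 2, 8, 0, 0]
col 2: [16, 0, 0, 64, 8] -> [16, 64, 8, 0, 0]
col 3: [64, 2, 0, 0, 0] -> [64, 2, 0, 0, 0]
col 4: [64, 0, 2, 4, 8] -> [64, 2, 4, 8, 0]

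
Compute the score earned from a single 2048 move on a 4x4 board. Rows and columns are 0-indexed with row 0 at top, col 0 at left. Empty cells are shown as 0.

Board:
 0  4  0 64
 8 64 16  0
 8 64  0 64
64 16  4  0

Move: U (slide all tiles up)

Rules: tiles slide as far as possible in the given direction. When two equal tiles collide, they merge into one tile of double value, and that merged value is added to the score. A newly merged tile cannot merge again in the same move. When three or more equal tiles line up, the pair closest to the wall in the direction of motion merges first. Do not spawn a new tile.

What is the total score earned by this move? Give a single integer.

Answer: 272

Derivation:
Slide up:
col 0: [0, 8, 8, 64] -> [16, 64, 0, 0]  score +16 (running 16)
col 1: [4, 64, 64, 16] -> [4, 128, 16, 0]  score +128 (running 144)
col 2: [0, 16, 0, 4] -> [16, 4, 0, 0]  score +0 (running 144)
col 3: [64, 0, 64, 0] -> [128, 0, 0, 0]  score +128 (running 272)
Board after move:
 16   4  16 128
 64 128   4   0
  0  16   0   0
  0   0   0   0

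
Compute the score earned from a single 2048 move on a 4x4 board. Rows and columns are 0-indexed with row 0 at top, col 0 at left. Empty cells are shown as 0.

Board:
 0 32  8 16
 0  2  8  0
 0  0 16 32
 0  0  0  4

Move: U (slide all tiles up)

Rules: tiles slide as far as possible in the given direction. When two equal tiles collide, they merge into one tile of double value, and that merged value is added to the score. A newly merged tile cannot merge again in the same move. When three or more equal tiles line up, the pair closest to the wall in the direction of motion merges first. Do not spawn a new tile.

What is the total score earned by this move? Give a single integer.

Answer: 16

Derivation:
Slide up:
col 0: [0, 0, 0, 0] -> [0, 0, 0, 0]  score +0 (running 0)
col 1: [32, 2, 0, 0] -> [32, 2, 0, 0]  score +0 (running 0)
col 2: [8, 8, 16, 0] -> [16, 16, 0, 0]  score +16 (running 16)
col 3: [16, 0, 32, 4] -> [16, 32, 4, 0]  score +0 (running 16)
Board after move:
 0 32 16 16
 0  2 16 32
 0  0  0  4
 0  0  0  0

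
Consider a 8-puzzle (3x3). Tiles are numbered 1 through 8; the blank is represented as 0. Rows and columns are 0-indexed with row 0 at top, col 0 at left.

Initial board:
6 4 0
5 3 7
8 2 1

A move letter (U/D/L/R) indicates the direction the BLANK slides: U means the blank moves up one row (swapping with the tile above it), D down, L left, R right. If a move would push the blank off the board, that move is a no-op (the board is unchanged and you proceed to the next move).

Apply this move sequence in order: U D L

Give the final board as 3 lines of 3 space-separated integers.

Answer: 6 4 7
5 0 3
8 2 1

Derivation:
After move 1 (U):
6 4 0
5 3 7
8 2 1

After move 2 (D):
6 4 7
5 3 0
8 2 1

After move 3 (L):
6 4 7
5 0 3
8 2 1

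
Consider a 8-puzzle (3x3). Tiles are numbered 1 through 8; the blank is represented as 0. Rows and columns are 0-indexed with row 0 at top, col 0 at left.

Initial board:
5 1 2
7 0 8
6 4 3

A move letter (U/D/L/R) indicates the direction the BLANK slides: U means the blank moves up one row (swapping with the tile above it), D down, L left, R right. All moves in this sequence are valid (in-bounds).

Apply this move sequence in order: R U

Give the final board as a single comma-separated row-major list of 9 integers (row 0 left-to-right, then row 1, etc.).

After move 1 (R):
5 1 2
7 8 0
6 4 3

After move 2 (U):
5 1 0
7 8 2
6 4 3

Answer: 5, 1, 0, 7, 8, 2, 6, 4, 3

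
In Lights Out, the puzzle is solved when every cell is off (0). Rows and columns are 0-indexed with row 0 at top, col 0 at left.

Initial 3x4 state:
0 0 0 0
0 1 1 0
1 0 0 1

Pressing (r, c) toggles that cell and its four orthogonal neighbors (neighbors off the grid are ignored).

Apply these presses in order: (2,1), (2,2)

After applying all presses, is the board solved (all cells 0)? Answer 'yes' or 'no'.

Answer: yes

Derivation:
After press 1 at (2,1):
0 0 0 0
0 0 1 0
0 1 1 1

After press 2 at (2,2):
0 0 0 0
0 0 0 0
0 0 0 0

Lights still on: 0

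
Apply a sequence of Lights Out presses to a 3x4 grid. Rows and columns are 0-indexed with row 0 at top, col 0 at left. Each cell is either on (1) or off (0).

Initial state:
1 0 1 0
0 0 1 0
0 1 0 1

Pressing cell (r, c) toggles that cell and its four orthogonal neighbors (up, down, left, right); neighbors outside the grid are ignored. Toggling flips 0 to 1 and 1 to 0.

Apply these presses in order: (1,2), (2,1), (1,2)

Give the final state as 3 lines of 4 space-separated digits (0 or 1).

After press 1 at (1,2):
1 0 0 0
0 1 0 1
0 1 1 1

After press 2 at (2,1):
1 0 0 0
0 0 0 1
1 0 0 1

After press 3 at (1,2):
1 0 1 0
0 1 1 0
1 0 1 1

Answer: 1 0 1 0
0 1 1 0
1 0 1 1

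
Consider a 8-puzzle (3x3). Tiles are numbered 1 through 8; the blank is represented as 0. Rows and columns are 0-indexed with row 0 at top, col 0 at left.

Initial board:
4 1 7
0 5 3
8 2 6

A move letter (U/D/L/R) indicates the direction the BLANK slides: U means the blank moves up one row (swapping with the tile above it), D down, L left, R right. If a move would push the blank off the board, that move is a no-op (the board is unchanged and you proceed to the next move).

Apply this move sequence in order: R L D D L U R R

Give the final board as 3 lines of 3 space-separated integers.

Answer: 4 1 7
5 3 0
8 2 6

Derivation:
After move 1 (R):
4 1 7
5 0 3
8 2 6

After move 2 (L):
4 1 7
0 5 3
8 2 6

After move 3 (D):
4 1 7
8 5 3
0 2 6

After move 4 (D):
4 1 7
8 5 3
0 2 6

After move 5 (L):
4 1 7
8 5 3
0 2 6

After move 6 (U):
4 1 7
0 5 3
8 2 6

After move 7 (R):
4 1 7
5 0 3
8 2 6

After move 8 (R):
4 1 7
5 3 0
8 2 6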